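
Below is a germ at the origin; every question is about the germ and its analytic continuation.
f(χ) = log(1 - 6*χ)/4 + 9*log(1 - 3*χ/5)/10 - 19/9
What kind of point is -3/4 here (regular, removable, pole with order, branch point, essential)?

The point is a regular point.

There is no denominator, hence no pole anywhere.
Branch term log(1 - χ/(5/3)): argument at -3/4 is 29/20, nonzero, so -3/4 is not its branch point (a point on a principal cut is still regular for the continued germ).
Branch term log(1 - χ/(1/6)): argument at -3/4 is 11/2, nonzero, so -3/4 is not its branch point (a point on a principal cut is still regular for the continued germ).
So the germ continues analytically to -3/4.


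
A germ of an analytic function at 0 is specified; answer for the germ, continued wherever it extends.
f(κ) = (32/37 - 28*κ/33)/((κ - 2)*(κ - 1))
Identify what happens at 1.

The point is a pole of order 1.

The denominator factor κ - 1 vanishes at 1 and appears to the power 1; the numerator there equals 20/1221, nonzero, and no other factor vanishes.
Hence a pole whose order is the multiplicity, 1.


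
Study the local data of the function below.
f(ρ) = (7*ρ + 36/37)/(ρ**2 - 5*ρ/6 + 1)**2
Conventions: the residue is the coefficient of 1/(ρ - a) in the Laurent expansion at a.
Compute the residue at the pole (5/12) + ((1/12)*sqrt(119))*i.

The factor ρ**2 - 5*ρ/6 + 1 splits as (ρ - a)(ρ - a') with a = (5/12) + ((1/12)*sqrt(119))*i, a' = (5/12) - ((1/12)*sqrt(119))*i. At the order-2 pole a set g(ρ) = (ρ - a)^2*f(ρ) = [7*ρ + 36/37] / (ρ - a')^2.
Order-2 pole: residue = g'(a); g'((5/12) + ((1/12)*sqrt(119))*i) = -((62172/523957)*sqrt(119))*i, so the residue is -((62172/523957)*sqrt(119))*i.

The residue is -((62172/523957)*sqrt(119))*i.


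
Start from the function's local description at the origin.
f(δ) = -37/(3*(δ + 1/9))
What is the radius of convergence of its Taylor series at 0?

Denominator factor (δ + 1/9): pole of order 1 at -1/9, modulus 1/9.
The radius of convergence is the smallest modulus among the singular points: 1/9.

The radius of convergence is 1/9.


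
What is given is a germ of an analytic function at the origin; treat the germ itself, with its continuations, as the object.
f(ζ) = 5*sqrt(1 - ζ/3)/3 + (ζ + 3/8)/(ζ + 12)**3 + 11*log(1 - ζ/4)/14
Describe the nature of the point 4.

The point is a logarithmic branch point.

The term (11/14)*log(1 - ζ/(4)) has argument 1 - 4/(4) = 0 at 4: a logarithmic (infinitely-sheeted) branch point; the remaining terms are analytic or single-valued there.


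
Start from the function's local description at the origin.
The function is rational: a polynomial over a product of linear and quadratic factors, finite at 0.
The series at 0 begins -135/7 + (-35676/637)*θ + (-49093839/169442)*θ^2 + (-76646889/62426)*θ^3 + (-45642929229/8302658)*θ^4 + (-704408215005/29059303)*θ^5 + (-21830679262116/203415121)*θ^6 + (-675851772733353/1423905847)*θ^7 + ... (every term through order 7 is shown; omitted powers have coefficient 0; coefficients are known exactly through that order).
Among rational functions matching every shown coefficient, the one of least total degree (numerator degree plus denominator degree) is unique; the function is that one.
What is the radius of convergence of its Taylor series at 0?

The radius of convergence is 11/6 - (1/6)*sqrt(93).

No rational of total degree below 6 reproduces all 8 coefficients; solving the [2/4] Pade equations on them gives f(θ) = (θ**2/38 - 37*θ/13 - 15)/((θ + 1)**2*(θ**2 - 11*θ/3 + 7/9)), whose expansion matches every shown term.
Denominator factor (θ**2 - 11*θ/3 + 7/9): discriminant 31/3, real irrational roots 11/6 + (1/6)*sqrt(93) and 11/6 - (1/6)*sqrt(93); poles of order 1, moduli 11/6 + (1/6)*sqrt(93) and 11/6 - (1/6)*sqrt(93).
Denominator factor (θ + 1)^2: pole of order 2 at -1, modulus 1.
The radius of convergence is the smallest modulus among the singular points: 11/6 - (1/6)*sqrt(93).


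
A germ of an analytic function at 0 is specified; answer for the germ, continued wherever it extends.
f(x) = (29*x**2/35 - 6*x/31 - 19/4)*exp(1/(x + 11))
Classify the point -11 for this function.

The exponent 1/(x - (-11)) has a pole at -11, so exp(1/(x - (-11))) takes every nonzero value near it: an essential singularity (not a pole of any order).

The point is an essential singularity.


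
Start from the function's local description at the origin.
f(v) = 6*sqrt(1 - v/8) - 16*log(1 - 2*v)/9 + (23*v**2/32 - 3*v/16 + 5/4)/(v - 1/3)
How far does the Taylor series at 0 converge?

The radius of convergence is 1/3.

Denominator factor (v - 1/3): pole of order 1 at 1/3, modulus 1/3.
Branch term (6)*sqrt(1 - v/(8)): its argument vanishes at v = 8, a square-root branch point, modulus 8.
Branch term (-16/9)*log(1 - v/(1/2)): its argument vanishes at v = 1/2, a logarithmic branch point, modulus 1/2.
The radius of convergence is the smallest modulus among the singular points: 1/3.


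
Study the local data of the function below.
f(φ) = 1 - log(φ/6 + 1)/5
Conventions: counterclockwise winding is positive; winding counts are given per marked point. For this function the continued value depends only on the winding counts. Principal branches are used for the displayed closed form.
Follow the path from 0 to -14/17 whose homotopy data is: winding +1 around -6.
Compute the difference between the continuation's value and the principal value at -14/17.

Continued minus principal equals -(2/5)*pi*i.

The rational part is single-valued and drops out of the difference; each branch term changes only by its own monodromy.
(-1/5)*log(1 - φ/(-6)): each positive loop around -6 adds 2*pi*i to the log, so winding +1 contributes (-1/5)*(1)*2*pi*i = -(2/5)*pi*i.
Summing the contributions at φ = -14/17 gives -(2/5)*pi*i.


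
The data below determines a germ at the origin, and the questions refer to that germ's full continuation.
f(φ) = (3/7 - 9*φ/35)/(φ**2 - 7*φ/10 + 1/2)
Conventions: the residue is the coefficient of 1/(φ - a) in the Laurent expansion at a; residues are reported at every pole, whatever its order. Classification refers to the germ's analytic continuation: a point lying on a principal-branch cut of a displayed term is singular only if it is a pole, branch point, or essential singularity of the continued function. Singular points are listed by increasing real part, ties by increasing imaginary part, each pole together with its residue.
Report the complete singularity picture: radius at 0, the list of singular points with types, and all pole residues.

Radius of convergence at 0: (1/2)*sqrt(2).
At (7/20) - ((1/20)*sqrt(151))*i: a pole of order 1; residue (-9/70) + ((237/10570)*sqrt(151))*i.
At (7/20) + ((1/20)*sqrt(151))*i: a pole of order 1; residue (-9/70) - ((237/10570)*sqrt(151))*i.

Denominator factor (φ**2 - 7*φ/10 + 1/2): discriminant -151/100, complex-conjugate roots (7/20) + ((1/20)*sqrt(151))*i and (7/20) - ((1/20)*sqrt(151))*i; poles of order 1, moduli (1/2)*sqrt(2) and (1/2)*sqrt(2).
The radius of convergence is the smallest modulus among the singular points: (1/2)*sqrt(2).
The factor φ**2 - 7*φ/10 + 1/2 splits as (φ - a)(φ - a') with a = (7/20) - ((1/20)*sqrt(151))*i, a' = (7/20) + ((1/20)*sqrt(151))*i. At the order-1 pole a set g(φ) = (φ - a)*f(φ) = [3/7 - 9*φ/35] / (φ - a').
Simple pole: residue = g(a) at a = (7/20) - ((1/20)*sqrt(151))*i, which is (-9/70) + ((237/10570)*sqrt(151))*i.
The factor φ**2 - 7*φ/10 + 1/2 splits as (φ - a)(φ - a') with a = (7/20) + ((1/20)*sqrt(151))*i, a' = (7/20) - ((1/20)*sqrt(151))*i. At the order-1 pole a set g(φ) = (φ - a)*f(φ) = [3/7 - 9*φ/35] / (φ - a').
Simple pole: residue = g(a) at a = (7/20) + ((1/20)*sqrt(151))*i, which is (-9/70) - ((237/10570)*sqrt(151))*i.
List the singular points by increasing real part (a conjugate pair: the negative imaginary part first).


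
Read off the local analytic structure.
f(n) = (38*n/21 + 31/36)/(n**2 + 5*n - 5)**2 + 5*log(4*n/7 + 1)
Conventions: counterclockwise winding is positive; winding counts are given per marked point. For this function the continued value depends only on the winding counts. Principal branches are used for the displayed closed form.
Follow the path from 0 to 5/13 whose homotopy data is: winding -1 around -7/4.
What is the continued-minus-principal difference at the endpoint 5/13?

Continued minus principal equals -(10)*pi*i.

The rational part is single-valued and drops out of the difference; each branch term changes only by its own monodromy.
(5)*log(1 - n/(-7/4)): each positive loop around -7/4 adds 2*pi*i to the log, so winding -1 contributes (5)*(-1)*2*pi*i = -(10)*pi*i.
Summing the contributions at n = 5/13 gives -(10)*pi*i.


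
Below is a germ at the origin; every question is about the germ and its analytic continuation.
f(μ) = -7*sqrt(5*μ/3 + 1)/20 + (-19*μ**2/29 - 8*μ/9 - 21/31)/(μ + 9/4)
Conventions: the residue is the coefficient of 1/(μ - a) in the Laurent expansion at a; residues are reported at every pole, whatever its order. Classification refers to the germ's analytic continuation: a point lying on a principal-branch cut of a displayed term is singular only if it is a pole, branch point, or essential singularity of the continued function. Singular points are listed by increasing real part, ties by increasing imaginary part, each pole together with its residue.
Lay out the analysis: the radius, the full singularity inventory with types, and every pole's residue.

Radius of convergence at 0: 3/5.
At -9/4: a pole of order 1; residue -28685/14384.
At -3/5: an algebraic (square-root) branch point.

Denominator factor (μ + 9/4): pole of order 1 at -9/4, modulus 9/4.
Branch term (-7/20)*sqrt(1 - μ/(-3/5)): its argument vanishes at μ = -3/5, a square-root branch point, modulus 3/5.
The radius of convergence is the smallest modulus among the singular points: 3/5.
The branch term is analytic at -9/4 and contributes nothing to the residue; only the rational part matters.
At the order-1 pole -9/4 set g(μ) = (μ - (-9/4))*(rational part) = -19*μ**2/29 - 8*μ/9 - 21/31.
Simple pole: residue = g(a) at a = -9/4, which is -28685/14384.
List the singular points by increasing real part (a conjugate pair: the negative imaginary part first).


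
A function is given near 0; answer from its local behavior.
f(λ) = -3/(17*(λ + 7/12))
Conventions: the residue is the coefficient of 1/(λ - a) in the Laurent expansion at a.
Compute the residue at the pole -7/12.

The residue is -3/17.

At the order-1 pole -7/12 set g(λ) = (λ - (-7/12))*f(λ) = -3/17.
Simple pole: residue = g(a) at a = -7/12, which is -3/17.


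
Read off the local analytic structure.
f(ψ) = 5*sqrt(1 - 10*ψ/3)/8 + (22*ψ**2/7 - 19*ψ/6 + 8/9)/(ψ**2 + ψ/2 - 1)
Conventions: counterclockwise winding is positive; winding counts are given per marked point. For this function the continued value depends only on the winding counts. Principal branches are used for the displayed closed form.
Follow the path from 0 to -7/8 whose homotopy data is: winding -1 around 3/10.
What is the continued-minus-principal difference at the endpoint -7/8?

The rational part is single-valued and drops out of the difference; each branch term changes only by its own monodromy.
(5/8)*sqrt(1 - ψ/(3/10)): winding -1 is odd, the square root flips sign, contributing -2*(5/8)*sqrt(1 - (-7/8)/(3/10)) = -2*(5/8)*sqrt(47/12) = -(5/24)*sqrt(141).
Summing the contributions at ψ = -7/8 gives -(5/24)*sqrt(141).

Continued minus principal equals -(5/24)*sqrt(141).


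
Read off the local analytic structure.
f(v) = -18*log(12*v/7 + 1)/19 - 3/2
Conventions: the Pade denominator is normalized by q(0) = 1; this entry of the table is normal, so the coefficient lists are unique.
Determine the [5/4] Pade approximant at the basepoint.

Taylor coefficients needed (expand at 0): a_0 = -3/2, a_1 = -216/133, a_2 = 1296/931, a_3 = -10368/6517, a_4 = 93312/45619, a_5 = -4478976/1596665, a_6 = 8957952/2235331, a_7 = -644972544/109531219, a_8 = 967458816/109531219, a_9 = -10319560704/766718533.
Write the denominator as Q(v) = 1 + q1*v + q2*v^2 + q3*v^3 + q4*v^4. Requiring Q*f - P = O(v^10) with deg P <= 5 kills the coefficients of v^6..v^9 in Q*f:
  v^6: a_6 + q1*a_5 + q2*a_4 + q3*a_3 + q4*a_2 = 0, i.e. 8957952/2235331 + (-4478976/1596665)*q1 + (93312/45619)*q2 + (-10368/6517)*q3 + (1296/931)*q4 = 0.
  v^7: a_7 + q1*a_6 + q2*a_5 + q3*a_4 + q4*a_3 = 0, i.e. -644972544/109531219 + (8957952/2235331)*q1 + (-4478976/1596665)*q2 + (93312/45619)*q3 + (-10368/6517)*q4 = 0.
  v^8: a_8 + q1*a_7 + q2*a_6 + q3*a_5 + q4*a_4 = 0, i.e. 967458816/109531219 + (-644972544/109531219)*q1 + (8957952/2235331)*q2 + (-4478976/1596665)*q3 + (93312/45619)*q4 = 0.
  v^9: a_9 + q1*a_8 + q2*a_7 + q3*a_6 + q4*a_5 = 0, i.e. -10319560704/766718533 + (967458816/109531219)*q1 + (-644972544/109531219)*q2 + (8957952/2235331)*q3 + (-4478976/1596665)*q4 = 0.
Solving this linear system: q1 = 80/21, q2 = 240/49, q3 = 5760/2401, q4 = 5760/16807.
The numerator is Q*f truncated at degree 5: P0 = a_0 = -3/2; P1 = a_1 + q1*a_0 = -976/133; P2 = a_2 + q1*a_1 + q2*a_0 = -11304/931; P3 = a_3 + q1*a_2 + q2*a_1 + q3*a_0 = -357696/45619; P4 = a_4 + q1*a_3 + q2*a_2 + q3*a_1 + q4*a_0 = -513216/319333; P5 = a_5 + q1*a_4 + q2*a_3 + q3*a_2 + q4*a_1 = -248832/11176655.

The Pade approximant has numerator coefficients [-3/2, -976/133, -11304/931, -357696/45619, -513216/319333, -248832/11176655]; denominator coefficients [1, 80/21, 240/49, 5760/2401, 5760/16807].


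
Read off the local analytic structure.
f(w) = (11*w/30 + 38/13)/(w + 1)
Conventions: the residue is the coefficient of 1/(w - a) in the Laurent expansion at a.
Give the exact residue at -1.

At the order-1 pole -1 set g(w) = (w - (-1))*f(w) = 11*w/30 + 38/13.
Simple pole: residue = g(a) at a = -1, which is 997/390.

The residue is 997/390.


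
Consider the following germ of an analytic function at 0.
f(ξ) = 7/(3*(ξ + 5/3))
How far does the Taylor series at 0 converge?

Denominator factor (ξ + 5/3): pole of order 1 at -5/3, modulus 5/3.
The radius of convergence is the smallest modulus among the singular points: 5/3.

The radius of convergence is 5/3.


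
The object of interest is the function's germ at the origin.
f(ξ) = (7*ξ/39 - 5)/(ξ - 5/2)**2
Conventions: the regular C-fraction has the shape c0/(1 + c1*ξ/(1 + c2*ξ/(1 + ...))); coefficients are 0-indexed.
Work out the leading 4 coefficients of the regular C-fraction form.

The regular C-fraction coefficients are [-4/5, -149/195, 5041/29055, -156/745].

Taylor coefficients (expand at 0): a_0 = -4/5, a_1 = -596/975, a_2 = -352/975, a_3 = -1552/8125.
c0 = a_0 = -4/5. Peel one level at a time: if S = 1 + c*ξ/S' with S'(0) = 1, then c is the ξ-coefficient of S and S' = c*ξ/(S - 1).
S_1 = c0/f = 1 + (-149/195)*ξ + (5041/38025)*ξ^2 + ...; c1 = -149/195.
S_2 = c1*ξ/(S_1 - 1) = 1 + (5041/29055)*ξ + (20164/555025)*ξ^2 + ...; c2 = 5041/29055.
S_3 = c2*ξ/(S_2 - 1) = 1 + (-156/745)*ξ + ...; c3 = -156/745.


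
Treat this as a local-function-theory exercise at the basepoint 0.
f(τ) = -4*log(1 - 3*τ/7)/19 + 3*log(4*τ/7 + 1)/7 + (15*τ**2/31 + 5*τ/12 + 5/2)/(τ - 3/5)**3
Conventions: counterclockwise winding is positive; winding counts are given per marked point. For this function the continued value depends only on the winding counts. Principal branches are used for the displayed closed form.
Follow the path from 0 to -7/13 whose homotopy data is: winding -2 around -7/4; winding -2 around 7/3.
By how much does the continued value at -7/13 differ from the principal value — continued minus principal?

Continued minus principal equals -(116/133)*pi*i.

The rational part is single-valued and drops out of the difference; each branch term changes only by its own monodromy.
(3/7)*log(1 - τ/(-7/4)): each positive loop around -7/4 adds 2*pi*i to the log, so winding -2 contributes (3/7)*(-2)*2*pi*i = -(12/7)*pi*i.
(-4/19)*log(1 - τ/(7/3)): each positive loop around 7/3 adds 2*pi*i to the log, so winding -2 contributes (-4/19)*(-2)*2*pi*i = (16/19)*pi*i.
Summing the contributions at τ = -7/13 gives -(116/133)*pi*i.


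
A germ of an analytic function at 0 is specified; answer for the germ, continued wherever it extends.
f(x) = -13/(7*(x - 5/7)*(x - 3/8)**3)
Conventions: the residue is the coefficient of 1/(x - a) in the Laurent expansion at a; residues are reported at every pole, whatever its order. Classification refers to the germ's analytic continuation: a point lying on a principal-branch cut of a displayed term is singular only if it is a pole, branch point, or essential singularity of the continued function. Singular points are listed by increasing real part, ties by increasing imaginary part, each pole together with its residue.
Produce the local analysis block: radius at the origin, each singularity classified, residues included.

Radius of convergence at 0: 3/8.
At 3/8: a pole of order 3; residue 326144/6859.
At 5/7: a pole of order 1; residue -326144/6859.

Denominator factor (x - 5/7): pole of order 1 at 5/7, modulus 5/7.
Denominator factor (x - 3/8)^3: pole of order 3 at 3/8, modulus 3/8.
The radius of convergence is the smallest modulus among the singular points: 3/8.
At the order-3 pole 3/8 set g(x) = (x - (3/8))^3*f(x) = -13/(7*(x - 5/7)).
Order-3 pole: residue = g''(a)/2; g''(3/8) = 652288/6859, so the residue is 326144/6859.
At the order-1 pole 5/7 set g(x) = (x - (5/7))*f(x) = -13/(7*(x - 3/8)**3).
Simple pole: residue = g(a) at a = 5/7, which is -326144/6859.
List the singular points by increasing real part (a conjugate pair: the negative imaginary part first).


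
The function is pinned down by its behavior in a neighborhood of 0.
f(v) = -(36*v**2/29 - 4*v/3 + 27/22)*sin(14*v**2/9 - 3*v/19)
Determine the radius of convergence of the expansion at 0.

The factor -sin(14*v**2/9 - 3*v/19) is entire and contributes no finite singular point.
The polynomial part has no poles.
No finite singular points: the Taylor series at 0 converges everywhere.

The radius of convergence is infinite.


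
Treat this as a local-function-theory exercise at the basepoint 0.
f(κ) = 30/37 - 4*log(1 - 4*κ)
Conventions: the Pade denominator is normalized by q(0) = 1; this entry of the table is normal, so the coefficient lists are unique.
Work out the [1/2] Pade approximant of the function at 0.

Taylor coefficients needed (expand at 0): a_0 = 30/37, a_1 = 16, a_2 = 32, a_3 = 256/3.
Write the denominator as Q(κ) = 1 + q1*κ + q2*κ^2. Requiring Q*f - P = O(κ^4) with deg P <= 1 kills the coefficients of κ^2..κ^3 in Q*f:
  κ^2: a_2 + q1*a_1 + q2*a_0 = 0, i.e. 32 + (16)*q1 + (30/37)*q2 = 0.
  κ^3: a_3 + q1*a_2 + q2*a_1 = 0, i.e. 256/3 + (32)*q1 + (16)*q2 = 0.
Solving this linear system: q1 = -256/133, q2 = -592/399.
The numerator is Q*f truncated at degree 1: P0 = a_0 = 30/37; P1 = a_1 + q1*a_0 = 71056/4921.

The Pade approximant has numerator coefficients [30/37, 71056/4921]; denominator coefficients [1, -256/133, -592/399].


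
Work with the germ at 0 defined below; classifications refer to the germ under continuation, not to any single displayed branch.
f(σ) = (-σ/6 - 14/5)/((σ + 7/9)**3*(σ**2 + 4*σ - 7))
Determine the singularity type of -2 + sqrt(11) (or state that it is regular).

The denominator factor σ**2 + 4*σ - 7 vanishes at -2 + sqrt(11) and appears to the power 1; the numerator there equals -37/15 - (1/6)*sqrt(11), nonzero, and no other factor vanishes.
Hence a pole whose order is the multiplicity, 1.

The point is a pole of order 1.


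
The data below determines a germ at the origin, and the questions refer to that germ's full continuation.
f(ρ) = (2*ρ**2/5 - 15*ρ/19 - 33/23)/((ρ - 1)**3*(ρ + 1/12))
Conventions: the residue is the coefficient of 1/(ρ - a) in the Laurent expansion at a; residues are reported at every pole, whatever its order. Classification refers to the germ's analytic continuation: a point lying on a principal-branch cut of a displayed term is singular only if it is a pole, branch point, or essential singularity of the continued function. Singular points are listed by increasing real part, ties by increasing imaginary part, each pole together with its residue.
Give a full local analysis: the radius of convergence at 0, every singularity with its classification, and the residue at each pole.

Denominator factor (ρ + 1/12): pole of order 1 at -1/12, modulus 1/12.
Denominator factor (ρ - 1)^3: pole of order 3 at 1, modulus 1.
The radius of convergence is the smallest modulus among the singular points: 1/12.
At the order-1 pole -1/12 set g(ρ) = (ρ - (-1/12))*f(ρ) = (2*ρ**2/5 - 15*ρ/19 - 33/23)/(ρ - 1)**3.
Simple pole: residue = g(a) at a = -1/12, which is 5158392/4800445.
At the order-3 pole 1 set g(ρ) = (ρ - (1))^3*f(ρ) = (2*ρ**2/5 - 15*ρ/19 - 33/23)/(ρ + 1/12).
Order-3 pole: residue = g''(a)/2; g''(1) = -10316784/4800445, so the residue is -5158392/4800445.
List the singular points by increasing real part (a conjugate pair: the negative imaginary part first).

Radius of convergence at 0: 1/12.
At -1/12: a pole of order 1; residue 5158392/4800445.
At 1: a pole of order 3; residue -5158392/4800445.


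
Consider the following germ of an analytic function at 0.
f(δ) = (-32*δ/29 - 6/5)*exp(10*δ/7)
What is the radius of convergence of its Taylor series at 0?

The radius of convergence is infinite.

The factor exp(10*δ/7) is entire and contributes no finite singular point.
The polynomial part has no poles.
No finite singular points: the Taylor series at 0 converges everywhere.


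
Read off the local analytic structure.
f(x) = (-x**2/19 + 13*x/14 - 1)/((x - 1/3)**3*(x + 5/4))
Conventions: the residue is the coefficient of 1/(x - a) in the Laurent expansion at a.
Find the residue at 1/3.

The residue is -515484/912247.

At the order-3 pole 1/3 set g(x) = (x - (1/3))^3*f(x) = (-x**2/19 + 13*x/14 - 1)/(x + 5/4).
Order-3 pole: residue = g''(a)/2; g''(1/3) = -1030968/912247, so the residue is -515484/912247.


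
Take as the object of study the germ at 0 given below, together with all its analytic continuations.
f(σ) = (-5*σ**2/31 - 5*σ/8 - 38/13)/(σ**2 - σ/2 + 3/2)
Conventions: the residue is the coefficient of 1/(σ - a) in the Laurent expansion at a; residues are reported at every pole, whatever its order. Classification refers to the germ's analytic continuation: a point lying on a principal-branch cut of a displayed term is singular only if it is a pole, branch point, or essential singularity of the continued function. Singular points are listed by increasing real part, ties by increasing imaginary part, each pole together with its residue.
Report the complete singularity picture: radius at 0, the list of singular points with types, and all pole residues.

Radius of convergence at 0: (1/2)*sqrt(6).
At (1/4) - ((1/4)*sqrt(23))*i: a pole of order 1; residue (-175/496) - ((36851/148304)*sqrt(23))*i.
At (1/4) + ((1/4)*sqrt(23))*i: a pole of order 1; residue (-175/496) + ((36851/148304)*sqrt(23))*i.

Denominator factor (σ**2 - σ/2 + 3/2): discriminant -23/4, complex-conjugate roots (1/4) + ((1/4)*sqrt(23))*i and (1/4) - ((1/4)*sqrt(23))*i; poles of order 1, moduli (1/2)*sqrt(6) and (1/2)*sqrt(6).
The radius of convergence is the smallest modulus among the singular points: (1/2)*sqrt(6).
The factor σ**2 - σ/2 + 3/2 splits as (σ - a)(σ - a') with a = (1/4) - ((1/4)*sqrt(23))*i, a' = (1/4) + ((1/4)*sqrt(23))*i. At the order-1 pole a set g(σ) = (σ - a)*f(σ) = [-5*σ**2/31 - 5*σ/8 - 38/13] / (σ - a').
Simple pole: residue = g(a) at a = (1/4) - ((1/4)*sqrt(23))*i, which is (-175/496) - ((36851/148304)*sqrt(23))*i.
The factor σ**2 - σ/2 + 3/2 splits as (σ - a)(σ - a') with a = (1/4) + ((1/4)*sqrt(23))*i, a' = (1/4) - ((1/4)*sqrt(23))*i. At the order-1 pole a set g(σ) = (σ - a)*f(σ) = [-5*σ**2/31 - 5*σ/8 - 38/13] / (σ - a').
Simple pole: residue = g(a) at a = (1/4) + ((1/4)*sqrt(23))*i, which is (-175/496) + ((36851/148304)*sqrt(23))*i.
List the singular points by increasing real part (a conjugate pair: the negative imaginary part first).


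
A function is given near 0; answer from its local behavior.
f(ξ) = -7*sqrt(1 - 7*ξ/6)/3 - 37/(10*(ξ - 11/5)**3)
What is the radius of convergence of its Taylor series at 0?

The radius of convergence is 6/7.

Denominator factor (ξ - 11/5)^3: pole of order 3 at 11/5, modulus 11/5.
Branch term (-7/3)*sqrt(1 - ξ/(6/7)): its argument vanishes at ξ = 6/7, a square-root branch point, modulus 6/7.
The radius of convergence is the smallest modulus among the singular points: 6/7.


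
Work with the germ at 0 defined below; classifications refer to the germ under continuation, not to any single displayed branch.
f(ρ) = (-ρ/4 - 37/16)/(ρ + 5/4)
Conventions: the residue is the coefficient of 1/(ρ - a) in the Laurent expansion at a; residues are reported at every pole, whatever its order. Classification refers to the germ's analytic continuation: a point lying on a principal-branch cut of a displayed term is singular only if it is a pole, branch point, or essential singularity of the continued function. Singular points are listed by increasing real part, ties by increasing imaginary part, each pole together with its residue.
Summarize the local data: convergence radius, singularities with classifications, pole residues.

Denominator factor (ρ + 5/4): pole of order 1 at -5/4, modulus 5/4.
The radius of convergence is the smallest modulus among the singular points: 5/4.
At the order-1 pole -5/4 set g(ρ) = (ρ - (-5/4))*f(ρ) = -ρ/4 - 37/16.
Simple pole: residue = g(a) at a = -5/4, which is -2.

Radius of convergence at 0: 5/4.
At -5/4: a pole of order 1; residue -2.


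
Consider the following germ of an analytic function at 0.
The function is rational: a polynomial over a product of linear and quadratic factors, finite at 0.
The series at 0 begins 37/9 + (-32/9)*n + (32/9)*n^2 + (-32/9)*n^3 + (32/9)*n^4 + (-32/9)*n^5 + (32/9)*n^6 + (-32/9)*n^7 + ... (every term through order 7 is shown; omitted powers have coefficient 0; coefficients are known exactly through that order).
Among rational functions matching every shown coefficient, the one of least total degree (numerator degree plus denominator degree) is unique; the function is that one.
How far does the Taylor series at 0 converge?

The radius of convergence is 1.

No rational of total degree below 2 reproduces all 8 coefficients; solving the [1/1] Pade equations on them gives f(n) = (5*n/9 + 37/9)/(n + 1), whose expansion matches every shown term.
Denominator factor (n + 1): pole of order 1 at -1, modulus 1.
The radius of convergence is the smallest modulus among the singular points: 1.


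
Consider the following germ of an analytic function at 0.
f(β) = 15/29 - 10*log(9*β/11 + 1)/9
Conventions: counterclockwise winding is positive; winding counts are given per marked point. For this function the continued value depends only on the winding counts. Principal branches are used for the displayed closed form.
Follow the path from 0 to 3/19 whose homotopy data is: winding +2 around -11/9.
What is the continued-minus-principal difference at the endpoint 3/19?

Continued minus principal equals -(40/9)*pi*i.

The rational part is single-valued and drops out of the difference; each branch term changes only by its own monodromy.
(-10/9)*log(1 - β/(-11/9)): each positive loop around -11/9 adds 2*pi*i to the log, so winding +2 contributes (-10/9)*(2)*2*pi*i = -(40/9)*pi*i.
Summing the contributions at β = 3/19 gives -(40/9)*pi*i.


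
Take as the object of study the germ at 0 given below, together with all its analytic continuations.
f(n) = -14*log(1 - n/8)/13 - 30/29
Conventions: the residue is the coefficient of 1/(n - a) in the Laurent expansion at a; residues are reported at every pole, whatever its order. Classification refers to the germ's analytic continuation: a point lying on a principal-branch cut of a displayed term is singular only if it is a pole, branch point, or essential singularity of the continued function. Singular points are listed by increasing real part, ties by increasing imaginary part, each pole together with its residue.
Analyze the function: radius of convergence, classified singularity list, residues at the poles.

Branch term (-14/13)*log(1 - n/(8)): its argument vanishes at n = 8, a logarithmic branch point, modulus 8.
The radius of convergence is the smallest modulus among the singular points: 8.

Radius of convergence at 0: 8.
At 8: a logarithmic branch point.


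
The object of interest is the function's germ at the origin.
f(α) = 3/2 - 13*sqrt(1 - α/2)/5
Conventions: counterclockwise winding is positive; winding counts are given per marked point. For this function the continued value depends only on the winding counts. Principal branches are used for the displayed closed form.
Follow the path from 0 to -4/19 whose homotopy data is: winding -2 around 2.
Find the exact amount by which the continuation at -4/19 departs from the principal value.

Continued minus principal equals 0.

The rational part is single-valued and drops out of the difference; each branch term changes only by its own monodromy.
(-13/5)*sqrt(1 - α/(2)): winding -2 is even, the square root returns to the same sheet, contribution 0.
Summing the contributions at α = -4/19 gives 0.


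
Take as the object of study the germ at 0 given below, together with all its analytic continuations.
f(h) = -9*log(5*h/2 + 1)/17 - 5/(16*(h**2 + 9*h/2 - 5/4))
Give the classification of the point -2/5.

The term (-9/17)*log(1 - h/(-2/5)) has argument 1 - -2/5/(-2/5) = 0 at -2/5: a logarithmic (infinitely-sheeted) branch point; the remaining terms are analytic or single-valued there.

The point is a logarithmic branch point.


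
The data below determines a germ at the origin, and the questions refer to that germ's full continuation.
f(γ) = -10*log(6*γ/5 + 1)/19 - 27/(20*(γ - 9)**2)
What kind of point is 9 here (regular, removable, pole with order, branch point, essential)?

The denominator factor γ - 9 vanishes at 9 and appears to the power 2; the numerator there equals -27/20, nonzero, and no other factor vanishes.
The branch terms are analytic at this point.
Hence a pole whose order is the multiplicity, 2.

The point is a pole of order 2.


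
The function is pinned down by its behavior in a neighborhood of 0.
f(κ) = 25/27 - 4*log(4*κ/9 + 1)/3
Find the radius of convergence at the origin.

The radius of convergence is 9/4.

Branch term (-4/3)*log(1 - κ/(-9/4)): its argument vanishes at κ = -9/4, a logarithmic branch point, modulus 9/4.
The radius of convergence is the smallest modulus among the singular points: 9/4.


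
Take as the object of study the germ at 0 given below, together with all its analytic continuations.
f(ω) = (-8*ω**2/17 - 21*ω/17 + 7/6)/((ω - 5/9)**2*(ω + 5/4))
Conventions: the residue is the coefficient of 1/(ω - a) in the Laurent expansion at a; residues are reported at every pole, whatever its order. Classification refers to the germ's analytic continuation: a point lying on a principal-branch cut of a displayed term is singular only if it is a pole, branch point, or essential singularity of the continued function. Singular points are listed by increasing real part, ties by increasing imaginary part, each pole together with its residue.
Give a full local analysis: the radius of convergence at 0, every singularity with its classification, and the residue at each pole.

Denominator factor (ω - 5/9)^2: pole of order 2 at 5/9, modulus 5/9.
Denominator factor (ω + 5/4): pole of order 1 at -5/4, modulus 5/4.
The radius of convergence is the smallest modulus among the singular points: 5/9.
At the order-1 pole -5/4 set g(ω) = (ω - (-5/4))*f(ω) = (-8*ω**2/17 - 21*ω/17 + 7/6)/(ω - 5/9)**2.
Simple pole: residue = g(a) at a = -5/4, which is 3348/5525.
At the order-2 pole 5/9 set g(ω) = (ω - (5/9))^2*f(ω) = (-8*ω**2/17 - 21*ω/17 + 7/6)/(ω + 5/4).
Order-2 pole: residue = g'(a); g'(5/9) = -5948/5525, so the residue is -5948/5525.
List the singular points by increasing real part (a conjugate pair: the negative imaginary part first).

Radius of convergence at 0: 5/9.
At -5/4: a pole of order 1; residue 3348/5525.
At 5/9: a pole of order 2; residue -5948/5525.


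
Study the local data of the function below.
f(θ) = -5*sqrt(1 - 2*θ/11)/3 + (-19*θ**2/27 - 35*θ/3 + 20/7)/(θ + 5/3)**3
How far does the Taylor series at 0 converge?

Denominator factor (θ + 5/3)^3: pole of order 3 at -5/3, modulus 5/3.
Branch term (-5/3)*sqrt(1 - θ/(11/2)): its argument vanishes at θ = 11/2, a square-root branch point, modulus 11/2.
The radius of convergence is the smallest modulus among the singular points: 5/3.

The radius of convergence is 5/3.


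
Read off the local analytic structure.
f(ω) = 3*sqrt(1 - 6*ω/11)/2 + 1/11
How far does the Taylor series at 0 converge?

Branch term (3/2)*sqrt(1 - ω/(11/6)): its argument vanishes at ω = 11/6, a square-root branch point, modulus 11/6.
The radius of convergence is the smallest modulus among the singular points: 11/6.

The radius of convergence is 11/6.


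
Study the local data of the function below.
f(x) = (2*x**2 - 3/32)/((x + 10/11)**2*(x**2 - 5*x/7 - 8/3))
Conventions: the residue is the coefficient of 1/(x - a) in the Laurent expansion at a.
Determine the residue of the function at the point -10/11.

At the order-2 pole -10/11 set g(x) = (x - (-10/11))^2*f(x) = (2*x**2 - 3/32)/(x**2 - 5*x/7 - 8/3).
Order-2 pole: residue = g'(a); g'(-10/11) = 1710537675/293013632, so the residue is 1710537675/293013632.

The residue is 1710537675/293013632.


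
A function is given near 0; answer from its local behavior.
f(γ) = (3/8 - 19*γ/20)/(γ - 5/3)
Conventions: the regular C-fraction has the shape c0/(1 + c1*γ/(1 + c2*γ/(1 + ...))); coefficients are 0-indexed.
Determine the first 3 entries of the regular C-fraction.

The regular C-fraction coefficients are [-9/40, 29/15, -38/15].

Taylor coefficients (expand at 0): a_0 = -9/40, a_1 = 87/200, a_2 = 261/1000.
c0 = a_0 = -9/40. Peel one level at a time: if S = 1 + c*γ/S' with S'(0) = 1, then c is the γ-coefficient of S and S' = c*γ/(S - 1).
S_1 = c0/f = 1 + (29/15)*γ + (1102/225)*γ^2 + ...; c1 = 29/15.
S_2 = c1*γ/(S_1 - 1) = 1 + (-38/15)*γ + ...; c2 = -38/15.


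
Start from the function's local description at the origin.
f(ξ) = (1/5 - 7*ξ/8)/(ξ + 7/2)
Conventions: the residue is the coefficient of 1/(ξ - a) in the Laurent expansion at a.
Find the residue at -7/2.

At the order-1 pole -7/2 set g(ξ) = (ξ - (-7/2))*f(ξ) = 1/5 - 7*ξ/8.
Simple pole: residue = g(a) at a = -7/2, which is 261/80.

The residue is 261/80.


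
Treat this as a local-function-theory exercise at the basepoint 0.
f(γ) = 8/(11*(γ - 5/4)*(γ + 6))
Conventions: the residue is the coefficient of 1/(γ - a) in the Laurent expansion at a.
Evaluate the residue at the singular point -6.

At the order-1 pole -6 set g(γ) = (γ - (-6))*f(γ) = 8/(11*(γ - 5/4)).
Simple pole: residue = g(a) at a = -6, which is -32/319.

The residue is -32/319.


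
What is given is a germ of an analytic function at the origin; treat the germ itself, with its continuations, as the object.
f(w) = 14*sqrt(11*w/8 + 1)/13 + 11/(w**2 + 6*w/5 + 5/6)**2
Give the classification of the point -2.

The point is a regular point.

Denominator factors: w**2 + 6*w/5 + 5/6 = 73/30 at w = -2 — none vanishes.
Branch term sqrt(1 - w/(-8/11)): argument at -2 is -7/4, nonzero, so -2 is not its branch point (a point on a principal cut is still regular for the continued germ).
So the germ continues analytically to -2.


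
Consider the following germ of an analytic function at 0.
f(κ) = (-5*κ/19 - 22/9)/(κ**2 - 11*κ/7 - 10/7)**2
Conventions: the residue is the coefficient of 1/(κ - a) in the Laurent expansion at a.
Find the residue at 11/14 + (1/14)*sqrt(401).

The residue is (311003/27496971)*sqrt(401).

The factor κ**2 - 11*κ/7 - 10/7 splits as (κ - a)(κ - a') with a = 11/14 + (1/14)*sqrt(401), a' = 11/14 - (1/14)*sqrt(401). At the order-2 pole a set g(κ) = (κ - a)^2*f(κ) = [-5*κ/19 - 22/9] / (κ - a')^2.
Order-2 pole: residue = g'(a); g'(11/14 + (1/14)*sqrt(401)) = (311003/27496971)*sqrt(401), so the residue is (311003/27496971)*sqrt(401).


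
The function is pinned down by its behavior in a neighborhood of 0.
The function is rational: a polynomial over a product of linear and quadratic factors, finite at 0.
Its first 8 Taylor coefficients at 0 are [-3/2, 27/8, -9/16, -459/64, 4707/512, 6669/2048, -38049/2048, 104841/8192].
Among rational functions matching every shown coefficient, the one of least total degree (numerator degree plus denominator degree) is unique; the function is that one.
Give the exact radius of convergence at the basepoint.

No rational of total degree below 6 reproduces all 8 coefficients; solving the [0/6] Pade equations on them gives f(γ) = -3/(2*(γ**2 + 3*γ/4 + 1)**3), whose expansion matches every shown term.
Denominator factor (γ**2 + 3*γ/4 + 1)^3: discriminant -55/16, complex-conjugate roots (-3/8) + ((1/8)*sqrt(55))*i and (-3/8) - ((1/8)*sqrt(55))*i; poles of order 3, moduli 1 and 1.
The radius of convergence is the smallest modulus among the singular points: 1.

The radius of convergence is 1.


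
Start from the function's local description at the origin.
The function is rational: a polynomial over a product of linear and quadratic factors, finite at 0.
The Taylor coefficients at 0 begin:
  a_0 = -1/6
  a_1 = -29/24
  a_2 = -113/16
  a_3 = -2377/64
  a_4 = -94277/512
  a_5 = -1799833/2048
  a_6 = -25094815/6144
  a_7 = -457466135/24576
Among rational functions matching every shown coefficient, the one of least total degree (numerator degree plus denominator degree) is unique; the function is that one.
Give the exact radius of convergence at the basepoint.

No rational of total degree below 5 reproduces all 8 coefficients; solving the [0/5] Pade equations on them gives f(λ) = -2/(3*(λ - 1/4)**2*(λ + 4)**3), whose expansion matches every shown term.
Denominator factor (λ + 4)^3: pole of order 3 at -4, modulus 4.
Denominator factor (λ - 1/4)^2: pole of order 2 at 1/4, modulus 1/4.
The radius of convergence is the smallest modulus among the singular points: 1/4.

The radius of convergence is 1/4.


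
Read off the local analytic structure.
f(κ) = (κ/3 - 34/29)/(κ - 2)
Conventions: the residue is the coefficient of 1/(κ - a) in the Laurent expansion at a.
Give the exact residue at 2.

The residue is -44/87.

At the order-1 pole 2 set g(κ) = (κ - (2))*f(κ) = κ/3 - 34/29.
Simple pole: residue = g(a) at a = 2, which is -44/87.


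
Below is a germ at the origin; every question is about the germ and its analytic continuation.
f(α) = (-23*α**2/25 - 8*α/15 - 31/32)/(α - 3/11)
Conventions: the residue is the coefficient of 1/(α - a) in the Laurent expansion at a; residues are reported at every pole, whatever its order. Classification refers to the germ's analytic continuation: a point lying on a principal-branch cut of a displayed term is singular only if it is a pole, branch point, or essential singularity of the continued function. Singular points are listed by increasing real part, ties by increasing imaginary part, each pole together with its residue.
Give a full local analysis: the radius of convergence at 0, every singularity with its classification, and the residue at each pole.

Denominator factor (α - 3/11): pole of order 1 at 3/11, modulus 3/11.
The radius of convergence is the smallest modulus among the singular points: 3/11.
At the order-1 pole 3/11 set g(α) = (α - (3/11))*f(α) = -23*α**2/25 - 8*α/15 - 31/32.
Simple pole: residue = g(a) at a = 3/11, which is -114479/96800.

Radius of convergence at 0: 3/11.
At 3/11: a pole of order 1; residue -114479/96800.


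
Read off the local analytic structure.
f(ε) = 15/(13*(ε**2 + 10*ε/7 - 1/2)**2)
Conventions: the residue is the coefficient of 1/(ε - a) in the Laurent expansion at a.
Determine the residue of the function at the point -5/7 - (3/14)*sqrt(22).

The residue is (1715/28314)*sqrt(22).

The factor ε**2 + 10*ε/7 - 1/2 splits as (ε - a)(ε - a') with a = -5/7 - (3/14)*sqrt(22), a' = -5/7 + (3/14)*sqrt(22). At the order-2 pole a set g(ε) = (ε - a)^2*f(ε) = [15/13] / (ε - a')^2.
Order-2 pole: residue = g'(a); g'(-5/7 - (3/14)*sqrt(22)) = (1715/28314)*sqrt(22), so the residue is (1715/28314)*sqrt(22).
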